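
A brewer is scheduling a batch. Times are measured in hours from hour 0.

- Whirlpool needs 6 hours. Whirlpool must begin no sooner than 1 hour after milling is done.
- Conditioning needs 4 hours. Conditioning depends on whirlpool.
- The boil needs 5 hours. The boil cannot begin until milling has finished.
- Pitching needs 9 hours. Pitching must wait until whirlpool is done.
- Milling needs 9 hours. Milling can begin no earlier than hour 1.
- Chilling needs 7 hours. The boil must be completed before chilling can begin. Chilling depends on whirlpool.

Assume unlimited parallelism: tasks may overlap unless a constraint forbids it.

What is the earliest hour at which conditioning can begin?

17

Milling cannot begin until its own release at hour 1. It runs from hour 1 to 1 + 9 = hour 10.
Whirlpool waits on milling (finishes hour 10, plus 1-hour gap → hour 11), so it starts at hour 11 and finishes at 11 + 6 = hour 17.
Conditioning waits on whirlpool (finishes hour 17), so the earliest it can start is hour 17.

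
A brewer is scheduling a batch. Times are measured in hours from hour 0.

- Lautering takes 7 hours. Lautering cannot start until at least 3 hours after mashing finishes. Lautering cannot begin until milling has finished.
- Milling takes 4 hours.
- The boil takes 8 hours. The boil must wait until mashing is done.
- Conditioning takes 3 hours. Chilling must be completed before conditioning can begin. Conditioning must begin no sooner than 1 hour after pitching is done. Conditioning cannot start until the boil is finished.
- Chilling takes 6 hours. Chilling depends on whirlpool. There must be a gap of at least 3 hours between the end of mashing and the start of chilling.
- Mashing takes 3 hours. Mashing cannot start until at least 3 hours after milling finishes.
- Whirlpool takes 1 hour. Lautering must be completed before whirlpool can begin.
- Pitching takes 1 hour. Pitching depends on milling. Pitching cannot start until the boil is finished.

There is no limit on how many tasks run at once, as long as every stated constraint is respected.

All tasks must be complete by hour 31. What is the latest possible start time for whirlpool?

21

Nothing follows conditioning; the deadline of hour 31 is its only limit. It must start by 31 − 3 = hour 28.
Chilling must finish before conditioning (must start by hour 28). With a 6-hour duration, chilling must start by 28 − 6 = hour 22.
Since chilling (must start by hour 22) depends on it, whirlpool must finish by hour 22. Backing off its 1-hour duration gives a latest start of hour 21.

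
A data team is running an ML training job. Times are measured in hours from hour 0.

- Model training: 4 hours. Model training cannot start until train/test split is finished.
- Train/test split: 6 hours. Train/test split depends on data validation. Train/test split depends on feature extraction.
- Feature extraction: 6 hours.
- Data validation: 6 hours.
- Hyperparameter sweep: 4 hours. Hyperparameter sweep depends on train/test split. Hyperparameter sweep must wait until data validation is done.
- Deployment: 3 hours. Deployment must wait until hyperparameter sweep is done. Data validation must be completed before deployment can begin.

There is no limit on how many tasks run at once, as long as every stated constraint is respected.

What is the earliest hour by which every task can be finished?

Feature extraction can start immediately at hour 0; it finishes at hour 6.
Data validation can start immediately at hour 0; it finishes at hour 6.
Train/test split has to wait for data validation (finishes hour 6); feature extraction (finishes hour 6). The latest of these is hour 6, so train/test split runs hour 6 to 6 + 6 = hour 12.
After train/test split (finishes hour 12), model training can start at hour 12 and finishes at hour 16.
For hyperparameter sweep: train/test split (finishes hour 12); data validation (finishes hour 6). Taking the maximum gives a start of hour 12, and it finishes at 12 + 4 = hour 16.
Deployment cannot start until hyperparameter sweep (finishes hour 16); data validation (finishes hour 6). The controlling bound is hour 16, so deployment finishes at 16 + 3 = hour 19.
All tasks are finished once the last one completes. Finish times: Data validation at 6, Feature extraction at 6, Train/test split at 12, Hyperparameter sweep at 16, Model training at 16, Deployment at 19. The latest is hour 19.

19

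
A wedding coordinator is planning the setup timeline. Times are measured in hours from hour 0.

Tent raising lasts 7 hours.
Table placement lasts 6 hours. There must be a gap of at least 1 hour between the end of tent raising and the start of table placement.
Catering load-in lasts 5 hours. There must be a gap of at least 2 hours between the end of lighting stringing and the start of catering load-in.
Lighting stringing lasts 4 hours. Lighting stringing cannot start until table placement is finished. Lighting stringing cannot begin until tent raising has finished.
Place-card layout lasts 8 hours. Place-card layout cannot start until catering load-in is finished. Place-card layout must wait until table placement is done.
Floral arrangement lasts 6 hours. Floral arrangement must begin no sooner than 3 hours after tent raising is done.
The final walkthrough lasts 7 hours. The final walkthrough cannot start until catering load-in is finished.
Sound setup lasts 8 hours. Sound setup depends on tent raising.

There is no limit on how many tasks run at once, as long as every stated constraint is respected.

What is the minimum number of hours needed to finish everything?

Tent raising can start immediately at hour 0; it finishes at hour 7.
Sound setup waits on tent raising (finishes hour 7), so it starts at hour 7 and finishes at 7 + 8 = hour 15.
Floral arrangement waits on tent raising (finishes hour 7, plus 3-hour gap → hour 10), so it starts at hour 10 and finishes at 10 + 6 = hour 16.
Table placement waits on tent raising (finishes hour 7, plus 1-hour gap → hour 8), so it starts at hour 8 and finishes at 8 + 6 = hour 14.
Lighting stringing has to wait for table placement (finishes hour 14); tent raising (finishes hour 7). The latest of these is hour 14, so lighting stringing runs hour 14 to 14 + 4 = hour 18.
After lighting stringing (finishes hour 18, plus 2-hour gap → hour 20), catering load-in can start at hour 20 and finishes at hour 25.
The final walkthrough waits on catering load-in (finishes hour 25), so it starts at hour 25 and finishes at 25 + 7 = hour 32.
Place-card layout has to wait for catering load-in (finishes hour 25); table placement (finishes hour 14). The latest of these is hour 25, so place-card layout runs hour 25 to 25 + 8 = hour 33.
All tasks are finished once the last one completes. Finish times: Tent raising at 7, Table placement at 14, Floral arrangement at 16, Lighting stringing at 18, Sound setup at 15, Catering load-in at 25, Place-card layout at 33, The final walkthrough at 32. The latest is hour 33.

33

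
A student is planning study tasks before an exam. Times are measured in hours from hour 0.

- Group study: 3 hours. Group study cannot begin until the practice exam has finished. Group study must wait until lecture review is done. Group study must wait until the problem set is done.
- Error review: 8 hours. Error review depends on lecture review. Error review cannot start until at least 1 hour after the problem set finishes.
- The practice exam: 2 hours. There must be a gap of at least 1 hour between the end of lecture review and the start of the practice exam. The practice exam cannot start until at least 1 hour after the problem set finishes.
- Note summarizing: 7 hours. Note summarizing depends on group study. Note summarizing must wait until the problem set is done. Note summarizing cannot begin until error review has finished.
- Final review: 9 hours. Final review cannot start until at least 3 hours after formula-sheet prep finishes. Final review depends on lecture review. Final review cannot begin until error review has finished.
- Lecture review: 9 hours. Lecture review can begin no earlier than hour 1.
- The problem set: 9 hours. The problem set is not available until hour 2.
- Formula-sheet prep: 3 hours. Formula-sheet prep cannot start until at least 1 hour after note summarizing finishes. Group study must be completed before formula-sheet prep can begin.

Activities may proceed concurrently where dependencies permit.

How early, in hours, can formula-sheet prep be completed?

31

After its own release at hour 2, the problem set can start at hour 2 and finishes at hour 11.
Lecture review waits on its own release at hour 1, so it starts at hour 1 and finishes at 1 + 9 = hour 10.
Error review has to wait for lecture review (finishes hour 10); the problem set (finishes hour 11, plus 1-hour gap → hour 12). The latest of these is hour 12, so error review runs hour 12 to 12 + 8 = hour 20.
The practice exam needs all of lecture review (finishes hour 10, plus 1-hour gap → hour 11); the problem set (finishes hour 11, plus 1-hour gap → hour 12). That puts its earliest start at hour 12; it finishes at 12 + 2 = hour 14.
Group study has to wait for the practice exam (finishes hour 14); lecture review (finishes hour 10); the problem set (finishes hour 11). The latest of these is hour 14, so group study runs hour 14 to 14 + 3 = hour 17.
Note summarizing cannot start until group study (finishes hour 17); the problem set (finishes hour 11); error review (finishes hour 20). The controlling bound is hour 20, so note summarizing finishes at 20 + 7 = hour 27.
For formula-sheet prep: note summarizing (finishes hour 27, plus 1-hour gap → hour 28); group study (finishes hour 17). Taking the maximum gives a start of hour 28, and it finishes at 28 + 3 = hour 31.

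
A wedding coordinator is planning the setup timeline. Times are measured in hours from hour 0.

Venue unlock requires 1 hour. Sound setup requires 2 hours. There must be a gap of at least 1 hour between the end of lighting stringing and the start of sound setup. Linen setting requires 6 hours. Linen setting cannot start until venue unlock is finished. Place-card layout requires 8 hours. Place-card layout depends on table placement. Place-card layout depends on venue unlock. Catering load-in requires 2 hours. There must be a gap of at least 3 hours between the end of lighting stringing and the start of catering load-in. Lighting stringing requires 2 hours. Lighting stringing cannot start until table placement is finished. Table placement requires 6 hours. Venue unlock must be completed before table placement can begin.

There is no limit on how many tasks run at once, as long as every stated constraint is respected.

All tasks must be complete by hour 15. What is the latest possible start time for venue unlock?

0

Sound setup has no dependents, so it just needs to finish by hour 15. Starting by 15 − 2 = hour 13 achieves that.
Nothing follows catering load-in; the deadline of hour 15 is its only limit. It must start by 15 − 2 = hour 13.
Lighting stringing must finish in time for sound setup (must start by hour 13, minus 1-hour gap → hour 12); catering load-in (must start by hour 13, minus 3-hour gap → hour 10). The tightest is hour 10, so lighting stringing must start by 10 − 2 = hour 8.
Place-card layout has no dependents, so it just needs to finish by hour 15. Starting by 15 − 8 = hour 7 achieves that.
Table placement has several dependents: lighting stringing (must start by hour 8); place-card layout (must start by hour 7). The earliest of those limits is hour 7, so table placement must start by 7 − 6 = hour 1.
Linen setting must finish by hour 15; it takes 6 hours, so it must start by 15 − 6 = hour 9.
Venue unlock feeds table placement (must start by hour 1); linen setting (must start by hour 9); place-card layout (must start by hour 7). Taking the minimum, venue unlock must finish by hour 1 and start by 1 − 1 = hour 0.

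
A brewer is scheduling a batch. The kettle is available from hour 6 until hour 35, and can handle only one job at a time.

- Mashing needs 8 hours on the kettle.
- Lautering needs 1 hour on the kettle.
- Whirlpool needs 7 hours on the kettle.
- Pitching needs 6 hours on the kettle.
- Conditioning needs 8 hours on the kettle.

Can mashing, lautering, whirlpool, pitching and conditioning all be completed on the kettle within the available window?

No

The kettle window is 35 − 6 = 29 hours.
Running back to back, the jobs need 8 + 1 + 7 + 6 + 8 = 30 hours on the kettle.
Since 30 > 29, they cannot all fit.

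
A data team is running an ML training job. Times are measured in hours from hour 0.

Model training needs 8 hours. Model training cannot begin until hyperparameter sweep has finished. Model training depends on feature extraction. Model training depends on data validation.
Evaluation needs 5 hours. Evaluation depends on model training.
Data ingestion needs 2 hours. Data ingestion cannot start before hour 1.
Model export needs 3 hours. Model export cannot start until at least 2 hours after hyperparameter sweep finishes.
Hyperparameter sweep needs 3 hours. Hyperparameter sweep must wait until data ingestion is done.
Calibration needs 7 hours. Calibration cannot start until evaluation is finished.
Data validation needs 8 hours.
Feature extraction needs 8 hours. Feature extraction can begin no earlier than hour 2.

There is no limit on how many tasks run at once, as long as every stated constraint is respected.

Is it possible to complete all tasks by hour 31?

Yes

Feature extraction waits on its own release at hour 2, so it starts at hour 2 and finishes at 2 + 8 = hour 10.
Data validation can start immediately at hour 0; it finishes at hour 8.
Data ingestion cannot begin until its own release at hour 1. It runs from hour 1 to 1 + 2 = hour 3.
After data ingestion (finishes hour 3), hyperparameter sweep can start at hour 3 and finishes at hour 6.
Model export waits on hyperparameter sweep (finishes hour 6, plus 2-hour gap → hour 8), so it starts at hour 8 and finishes at 8 + 3 = hour 11.
For model training: hyperparameter sweep (finishes hour 6); feature extraction (finishes hour 10); data validation (finishes hour 8). Taking the maximum gives a start of hour 10, and it finishes at 10 + 8 = hour 18.
After model training (finishes hour 18), evaluation can start at hour 18 and finishes at hour 23.
After evaluation (finishes hour 23), calibration can start at hour 23 and finishes at hour 30.
Every task is finished by hour 30, which is no later than the deadline of 31, so the schedule is feasible.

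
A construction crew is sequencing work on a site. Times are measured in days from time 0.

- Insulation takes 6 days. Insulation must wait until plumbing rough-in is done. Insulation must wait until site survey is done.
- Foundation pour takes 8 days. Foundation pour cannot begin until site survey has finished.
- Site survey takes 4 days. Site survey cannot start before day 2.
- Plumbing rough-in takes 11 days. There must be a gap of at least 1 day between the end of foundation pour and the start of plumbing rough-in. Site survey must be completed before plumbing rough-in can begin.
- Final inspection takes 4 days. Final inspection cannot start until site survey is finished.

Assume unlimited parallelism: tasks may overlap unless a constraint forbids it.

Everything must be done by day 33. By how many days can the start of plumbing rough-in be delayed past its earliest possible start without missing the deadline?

1

Site survey waits on its own release at day 2, so it starts at day 2 and finishes at 2 + 4 = day 6.
After site survey (finishes day 6), foundation pour can start at day 6 and finishes at day 14.
For plumbing rough-in: foundation pour (finishes day 14, plus 1-day gap → day 15); site survey (finishes day 6). Taking the maximum gives a start of day 15, and it finishes at 15 + 11 = day 26.

Working backward from the deadline:
To finish by day 33, insulation (duration 6) must start no later than day 27.
Plumbing rough-in feeds into insulation (must start by day 27); so plumbing rough-in must finish by day 27 and therefore start by day 16.
So plumbing rough-in can start as early as day 15 and as late as day 16, giving 16 − 15 = 1 day of slack.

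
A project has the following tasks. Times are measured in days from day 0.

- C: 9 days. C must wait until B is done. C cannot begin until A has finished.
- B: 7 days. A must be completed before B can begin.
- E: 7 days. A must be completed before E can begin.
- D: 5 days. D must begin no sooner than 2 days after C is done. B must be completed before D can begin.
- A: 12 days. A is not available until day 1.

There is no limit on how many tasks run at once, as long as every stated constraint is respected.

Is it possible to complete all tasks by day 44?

A cannot begin until its own release at day 1. It runs from day 1 to 1 + 12 = day 13.
After A (finishes day 13), E can start at day 13 and finishes at day 20.
B waits on A (finishes day 13), so it starts at day 13 and finishes at 13 + 7 = day 20.
C cannot start until B (finishes day 20); A (finishes day 13). The controlling bound is day 20, so C finishes at 20 + 9 = day 29.
D needs all of C (finishes day 29, plus 2-day gap → day 31); B (finishes day 20). That puts its earliest start at day 31; it finishes at 31 + 5 = day 36.
Every task is finished by day 36, which is no later than the deadline of 44, so the schedule is feasible.

Yes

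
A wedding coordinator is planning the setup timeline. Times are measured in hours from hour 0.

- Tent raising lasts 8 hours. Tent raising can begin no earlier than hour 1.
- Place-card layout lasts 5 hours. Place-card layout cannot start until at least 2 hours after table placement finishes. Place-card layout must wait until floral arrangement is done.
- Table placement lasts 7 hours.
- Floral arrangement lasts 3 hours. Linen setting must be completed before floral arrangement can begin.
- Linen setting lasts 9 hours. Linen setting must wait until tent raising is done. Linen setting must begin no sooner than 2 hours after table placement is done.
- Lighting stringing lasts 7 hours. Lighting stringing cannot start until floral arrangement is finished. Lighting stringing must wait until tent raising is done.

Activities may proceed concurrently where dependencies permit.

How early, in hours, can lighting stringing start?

Table placement has no prerequisites, so it starts at hour 0 and finishes at hour 7.
Tent raising waits on its own release at hour 1, so it starts at hour 1 and finishes at 1 + 8 = hour 9.
Linen setting needs all of tent raising (finishes hour 9); table placement (finishes hour 7, plus 2-hour gap → hour 9). That puts its earliest start at hour 9; it finishes at 9 + 9 = hour 18.
After linen setting (finishes hour 18), floral arrangement can start at hour 18 and finishes at hour 21.
Lighting stringing waits on floral arrangement (finishes hour 21); tent raising (finishes hour 9). The latest of these is hour 21, which is the earliest lighting stringing can start.

21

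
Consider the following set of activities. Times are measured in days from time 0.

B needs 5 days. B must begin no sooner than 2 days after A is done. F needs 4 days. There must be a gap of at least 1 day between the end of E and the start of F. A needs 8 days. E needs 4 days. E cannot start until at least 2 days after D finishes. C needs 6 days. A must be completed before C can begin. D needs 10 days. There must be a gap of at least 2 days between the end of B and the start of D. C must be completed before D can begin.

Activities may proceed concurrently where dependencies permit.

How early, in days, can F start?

34

A has no prerequisites, so it starts at day 0 and finishes at day 8.
C cannot begin until A (finishes day 8). It runs from day 8 to 8 + 6 = day 14.
B cannot begin until A (finishes day 8, plus 2-day gap → day 10). It runs from day 10 to 10 + 5 = day 15.
D needs all of B (finishes day 15, plus 2-day gap → day 17); C (finishes day 14). That puts its earliest start at day 17; it finishes at 17 + 10 = day 27.
E waits on D (finishes day 27, plus 2-day gap → day 29), so it starts at day 29 and finishes at 29 + 4 = day 33.
F waits on E (finishes day 33, plus 1-day gap → day 34), so the earliest it can start is day 34.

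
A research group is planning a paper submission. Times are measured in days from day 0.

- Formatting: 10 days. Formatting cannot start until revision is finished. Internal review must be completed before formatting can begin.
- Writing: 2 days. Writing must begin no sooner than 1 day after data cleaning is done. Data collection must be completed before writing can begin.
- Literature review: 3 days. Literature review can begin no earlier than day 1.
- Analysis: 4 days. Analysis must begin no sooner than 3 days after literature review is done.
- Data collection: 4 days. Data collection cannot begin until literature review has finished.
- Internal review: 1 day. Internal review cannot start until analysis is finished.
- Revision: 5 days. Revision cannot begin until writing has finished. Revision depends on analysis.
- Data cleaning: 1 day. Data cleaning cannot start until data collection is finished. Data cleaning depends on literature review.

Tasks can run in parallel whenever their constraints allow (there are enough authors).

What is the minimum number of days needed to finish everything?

27

Literature review cannot begin until its own release at day 1. It runs from day 1 to 1 + 3 = day 4.
After literature review (finishes day 4, plus 3-day gap → day 7), analysis can start at day 7 and finishes at day 11.
Internal review waits on analysis (finishes day 11), so it starts at day 11 and finishes at 11 + 1 = day 12.
After literature review (finishes day 4), data collection can start at day 4 and finishes at day 8.
For data cleaning: data collection (finishes day 8); literature review (finishes day 4). Taking the maximum gives a start of day 8, and it finishes at 8 + 1 = day 9.
Writing cannot start until data cleaning (finishes day 9, plus 1-day gap → day 10); data collection (finishes day 8). The controlling bound is day 10, so writing finishes at 10 + 2 = day 12.
Revision cannot start until writing (finishes day 12); analysis (finishes day 11). The controlling bound is day 12, so revision finishes at 12 + 5 = day 17.
Formatting cannot start until revision (finishes day 17); internal review (finishes day 12). The controlling bound is day 17, so formatting finishes at 17 + 10 = day 27.
All tasks are finished once the last one completes. Finish times: Literature review at 4, Data collection at 8, Data cleaning at 9, Analysis at 11, Writing at 12, Internal review at 12, Revision at 17, Formatting at 27. The latest is day 27.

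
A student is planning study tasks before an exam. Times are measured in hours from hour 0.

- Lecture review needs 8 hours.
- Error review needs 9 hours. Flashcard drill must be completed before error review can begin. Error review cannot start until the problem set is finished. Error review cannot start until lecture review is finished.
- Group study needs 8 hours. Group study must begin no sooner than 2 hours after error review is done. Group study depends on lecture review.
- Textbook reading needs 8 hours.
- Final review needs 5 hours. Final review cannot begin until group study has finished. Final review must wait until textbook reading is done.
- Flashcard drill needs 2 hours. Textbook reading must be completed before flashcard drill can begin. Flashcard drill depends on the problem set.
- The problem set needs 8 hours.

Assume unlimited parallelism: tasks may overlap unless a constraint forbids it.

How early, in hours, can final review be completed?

34

The problem set has no prerequisites, so it starts at hour 0 and finishes at hour 8.
Lecture review has no prerequisites, so it starts at hour 0 and finishes at hour 8.
Nothing blocks textbook reading, so it runs from hour 0 to hour 8.
Flashcard drill cannot start until textbook reading (finishes hour 8); the problem set (finishes hour 8). The controlling bound is hour 8, so flashcard drill finishes at 8 + 2 = hour 10.
Error review cannot start until flashcard drill (finishes hour 10); the problem set (finishes hour 8); lecture review (finishes hour 8). The controlling bound is hour 10, so error review finishes at 10 + 9 = hour 19.
Group study needs all of error review (finishes hour 19, plus 2-hour gap → hour 21); lecture review (finishes hour 8). That puts its earliest start at hour 21; it finishes at 21 + 8 = hour 29.
Final review needs all of group study (finishes hour 29); textbook reading (finishes hour 8). That puts its earliest start at hour 29; it finishes at 29 + 5 = hour 34.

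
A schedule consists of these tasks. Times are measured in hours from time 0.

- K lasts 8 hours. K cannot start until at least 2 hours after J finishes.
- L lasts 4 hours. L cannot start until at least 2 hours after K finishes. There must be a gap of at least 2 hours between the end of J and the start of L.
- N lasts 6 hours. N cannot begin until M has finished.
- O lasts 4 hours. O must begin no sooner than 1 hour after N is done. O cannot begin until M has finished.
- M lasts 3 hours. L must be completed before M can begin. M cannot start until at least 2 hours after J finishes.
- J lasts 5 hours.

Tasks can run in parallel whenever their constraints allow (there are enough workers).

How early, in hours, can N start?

24

J has no prerequisites, so it starts at hour 0 and finishes at hour 5.
K waits on J (finishes hour 5, plus 2-hour gap → hour 7), so it starts at hour 7 and finishes at 7 + 8 = hour 15.
For L: K (finishes hour 15, plus 2-hour gap → hour 17); J (finishes hour 5, plus 2-hour gap → hour 7). Taking the maximum gives a start of hour 17, and it finishes at 17 + 4 = hour 21.
M cannot start until L (finishes hour 21); J (finishes hour 5, plus 2-hour gap → hour 7). The controlling bound is hour 21, so M finishes at 21 + 3 = hour 24.
N waits on M (finishes hour 24), so the earliest it can start is hour 24.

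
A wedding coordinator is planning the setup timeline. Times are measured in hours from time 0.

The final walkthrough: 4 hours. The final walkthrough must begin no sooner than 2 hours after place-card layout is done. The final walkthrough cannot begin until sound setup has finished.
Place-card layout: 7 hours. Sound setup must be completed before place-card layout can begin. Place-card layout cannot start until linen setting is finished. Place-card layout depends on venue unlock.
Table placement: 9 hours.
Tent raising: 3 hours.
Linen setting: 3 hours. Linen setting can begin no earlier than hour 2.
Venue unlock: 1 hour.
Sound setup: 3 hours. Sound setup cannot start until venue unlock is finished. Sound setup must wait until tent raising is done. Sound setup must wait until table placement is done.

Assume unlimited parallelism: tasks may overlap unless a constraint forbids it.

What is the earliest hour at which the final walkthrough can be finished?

25

After its own release at hour 2, linen setting can start at hour 2 and finishes at hour 5.
Nothing blocks table placement, so it runs from hour 0 to hour 9.
Tent raising can start immediately at hour 0; it finishes at hour 3.
Venue unlock can start immediately at hour 0; it finishes at hour 1.
Sound setup has to wait for venue unlock (finishes hour 1); tent raising (finishes hour 3); table placement (finishes hour 9). The latest of these is hour 9, so sound setup runs hour 9 to 9 + 3 = hour 12.
Place-card layout needs all of sound setup (finishes hour 12); linen setting (finishes hour 5); venue unlock (finishes hour 1). That puts its earliest start at hour 12; it finishes at 12 + 7 = hour 19.
The final walkthrough cannot start until place-card layout (finishes hour 19, plus 2-hour gap → hour 21); sound setup (finishes hour 12). The controlling bound is hour 21, so the final walkthrough finishes at 21 + 4 = hour 25.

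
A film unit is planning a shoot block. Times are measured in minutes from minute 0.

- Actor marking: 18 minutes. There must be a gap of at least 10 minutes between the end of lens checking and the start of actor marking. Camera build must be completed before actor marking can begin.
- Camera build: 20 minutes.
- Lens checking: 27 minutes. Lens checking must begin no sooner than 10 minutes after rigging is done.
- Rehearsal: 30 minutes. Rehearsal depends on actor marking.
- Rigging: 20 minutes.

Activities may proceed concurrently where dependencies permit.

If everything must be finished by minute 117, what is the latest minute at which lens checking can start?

Rehearsal must finish by minute 117; it takes 30 minutes, so it must start by 117 − 30 = minute 87.
Actor marking has to be done before rehearsal (must start by minute 87). That means finishing by minute 87, i.e. starting by 87 − 18 = minute 69.
Lens checking must finish before actor marking (must start by minute 69, minus 10-minute gap → minute 59). With a 27-minute duration, lens checking must start by 59 − 27 = minute 32.

32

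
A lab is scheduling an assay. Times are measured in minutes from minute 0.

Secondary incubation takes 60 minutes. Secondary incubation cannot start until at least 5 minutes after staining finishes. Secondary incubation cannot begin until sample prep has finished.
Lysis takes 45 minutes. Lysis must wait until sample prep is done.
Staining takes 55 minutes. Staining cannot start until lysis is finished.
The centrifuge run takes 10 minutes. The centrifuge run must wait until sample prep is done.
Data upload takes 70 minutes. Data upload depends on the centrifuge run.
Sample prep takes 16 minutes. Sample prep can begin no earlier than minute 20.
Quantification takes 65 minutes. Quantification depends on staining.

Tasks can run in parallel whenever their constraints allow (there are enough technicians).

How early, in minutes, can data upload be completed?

Sample prep waits on its own release at minute 20, so it starts at minute 20 and finishes at 20 + 16 = minute 36.
The centrifuge run cannot begin until sample prep (finishes minute 36). It runs from minute 36 to 36 + 10 = minute 46.
After the centrifuge run (finishes minute 46), data upload can start at minute 46 and finishes at minute 116.

116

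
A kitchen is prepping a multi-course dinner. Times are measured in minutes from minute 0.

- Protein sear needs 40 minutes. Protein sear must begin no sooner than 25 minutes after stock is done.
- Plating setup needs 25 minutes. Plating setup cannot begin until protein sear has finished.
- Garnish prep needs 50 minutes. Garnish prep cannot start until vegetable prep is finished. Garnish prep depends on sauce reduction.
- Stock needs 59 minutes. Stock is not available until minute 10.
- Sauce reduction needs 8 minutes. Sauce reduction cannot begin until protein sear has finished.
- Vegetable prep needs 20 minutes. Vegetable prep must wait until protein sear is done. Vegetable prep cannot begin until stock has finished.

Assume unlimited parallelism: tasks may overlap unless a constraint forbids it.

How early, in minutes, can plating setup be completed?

159

Stock cannot begin until its own release at minute 10. It runs from minute 10 to 10 + 59 = minute 69.
Protein sear waits on stock (finishes minute 69, plus 25-minute gap → minute 94), so it starts at minute 94 and finishes at 94 + 40 = minute 134.
Plating setup waits on protein sear (finishes minute 134), so it starts at minute 134 and finishes at 134 + 25 = minute 159.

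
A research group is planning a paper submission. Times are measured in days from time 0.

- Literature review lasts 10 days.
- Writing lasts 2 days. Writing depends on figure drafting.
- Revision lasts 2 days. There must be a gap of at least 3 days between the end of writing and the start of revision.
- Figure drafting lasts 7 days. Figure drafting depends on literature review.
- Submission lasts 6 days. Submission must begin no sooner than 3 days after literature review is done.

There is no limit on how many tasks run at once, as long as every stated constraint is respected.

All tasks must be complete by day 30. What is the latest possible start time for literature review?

6

Revision must finish by day 30; it takes 2 days, so it must start by 30 − 2 = day 28.
Since revision (must start by day 28, minus 3-day gap → day 25) depends on it, writing must finish by day 25. Backing off its 2-day duration gives a latest start of day 23.
Figure drafting must finish before writing (must start by day 23). With a 7-day duration, figure drafting must start by 23 − 7 = day 16.
Submission must finish by day 30; it takes 6 days, so it must start by 30 − 6 = day 24.
Literature review has several dependents: figure drafting (must start by day 16); submission (must start by day 24, minus 3-day gap → day 21). The earliest of those limits is day 16, so literature review must start by 16 − 10 = day 6.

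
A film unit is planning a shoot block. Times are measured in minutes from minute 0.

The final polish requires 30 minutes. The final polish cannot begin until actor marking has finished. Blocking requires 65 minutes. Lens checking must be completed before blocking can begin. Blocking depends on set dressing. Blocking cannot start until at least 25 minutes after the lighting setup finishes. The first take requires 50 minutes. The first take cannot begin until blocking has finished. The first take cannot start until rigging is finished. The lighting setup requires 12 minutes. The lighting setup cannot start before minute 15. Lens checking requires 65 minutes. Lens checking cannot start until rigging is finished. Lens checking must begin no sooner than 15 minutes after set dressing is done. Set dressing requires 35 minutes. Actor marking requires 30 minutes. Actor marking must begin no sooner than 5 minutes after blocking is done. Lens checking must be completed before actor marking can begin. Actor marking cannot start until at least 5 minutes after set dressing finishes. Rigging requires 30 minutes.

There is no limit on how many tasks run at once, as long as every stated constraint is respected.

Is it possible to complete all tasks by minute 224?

No

The lighting setup waits on its own release at minute 15, so it starts at minute 15 and finishes at 15 + 12 = minute 27.
Set dressing has no prerequisites, so it starts at minute 0 and finishes at minute 35.
Rigging can start immediately at minute 0; it finishes at minute 30.
Lens checking has to wait for rigging (finishes minute 30); set dressing (finishes minute 35, plus 15-minute gap → minute 50). The latest of these is minute 50, so lens checking runs minute 50 to 50 + 65 = minute 115.
Blocking cannot start until lens checking (finishes minute 115); set dressing (finishes minute 35); the lighting setup (finishes minute 27, plus 25-minute gap → minute 52). The controlling bound is minute 115, so blocking finishes at 115 + 65 = minute 180.
The first take has to wait for blocking (finishes minute 180); rigging (finishes minute 30). The latest of these is minute 180, so the first take runs minute 180 to 180 + 50 = minute 230.
Actor marking has to wait for blocking (finishes minute 180, plus 5-minute gap → minute 185); lens checking (finishes minute 115); set dressing (finishes minute 35, plus 5-minute gap → minute 40). The latest of these is minute 185, so actor marking runs minute 185 to 185 + 30 = minute 215.
After actor marking (finishes minute 215), the final polish can start at minute 215 and finishes at minute 245.
The earliest everything can be done is minute 245, which is after the deadline of 224, so it is not possible.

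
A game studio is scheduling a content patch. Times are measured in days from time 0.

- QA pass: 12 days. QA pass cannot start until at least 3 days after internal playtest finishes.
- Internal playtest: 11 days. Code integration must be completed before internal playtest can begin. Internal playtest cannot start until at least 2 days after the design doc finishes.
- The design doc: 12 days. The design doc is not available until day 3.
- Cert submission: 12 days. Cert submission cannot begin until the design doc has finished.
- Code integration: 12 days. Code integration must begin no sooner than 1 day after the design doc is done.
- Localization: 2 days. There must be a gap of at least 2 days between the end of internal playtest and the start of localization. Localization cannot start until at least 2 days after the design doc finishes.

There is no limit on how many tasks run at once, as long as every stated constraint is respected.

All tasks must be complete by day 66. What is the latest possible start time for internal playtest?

40

Localization must finish by day 66; it takes 2 days, so it must start by 66 − 2 = day 64.
QA pass must finish by day 66; it takes 12 days, so it must start by 66 − 12 = day 54.
For internal playtest: localization (must start by day 64, minus 2-day gap → day 62); QA pass (must start by day 54, minus 3-day gap → day 51). The most restrictive is day 51; with an 11-day duration, internal playtest must start by day 40.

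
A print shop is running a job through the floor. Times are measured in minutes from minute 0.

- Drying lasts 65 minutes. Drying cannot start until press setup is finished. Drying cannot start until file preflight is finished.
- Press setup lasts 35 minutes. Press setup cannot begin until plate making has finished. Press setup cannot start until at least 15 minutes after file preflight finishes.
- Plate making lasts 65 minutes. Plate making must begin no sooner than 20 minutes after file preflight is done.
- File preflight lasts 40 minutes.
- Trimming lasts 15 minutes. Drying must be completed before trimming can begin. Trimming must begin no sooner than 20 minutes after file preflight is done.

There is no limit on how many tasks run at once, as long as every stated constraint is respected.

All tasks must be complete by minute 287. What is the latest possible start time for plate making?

Trimming has no dependents, so it just needs to finish by minute 287. Starting by 287 − 15 = minute 272 achieves that.
Drying has to be done before trimming (must start by minute 272). That means finishing by minute 272, i.e. starting by 272 − 65 = minute 207.
Press setup feeds into drying (must start by minute 207); so press setup must finish by minute 207 and therefore start by minute 172.
Since press setup (must start by minute 172) depends on it, plate making must finish by minute 172. Backing off its 65-minute duration gives a latest start of minute 107.

107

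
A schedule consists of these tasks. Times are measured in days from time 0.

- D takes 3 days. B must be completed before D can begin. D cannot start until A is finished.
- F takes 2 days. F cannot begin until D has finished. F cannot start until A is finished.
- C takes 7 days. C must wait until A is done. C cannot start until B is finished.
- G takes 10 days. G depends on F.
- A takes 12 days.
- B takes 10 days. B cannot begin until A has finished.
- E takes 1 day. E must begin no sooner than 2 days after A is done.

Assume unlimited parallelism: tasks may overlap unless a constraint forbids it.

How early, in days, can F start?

25

A has no prerequisites, so it starts at day 0 and finishes at day 12.
B cannot begin until A (finishes day 12). It runs from day 12 to 12 + 10 = day 22.
D cannot start until B (finishes day 22); A (finishes day 12). The controlling bound is day 22, so D finishes at 22 + 3 = day 25.
F waits on D (finishes day 25); A (finishes day 12). The latest of these is day 25, which is the earliest F can start.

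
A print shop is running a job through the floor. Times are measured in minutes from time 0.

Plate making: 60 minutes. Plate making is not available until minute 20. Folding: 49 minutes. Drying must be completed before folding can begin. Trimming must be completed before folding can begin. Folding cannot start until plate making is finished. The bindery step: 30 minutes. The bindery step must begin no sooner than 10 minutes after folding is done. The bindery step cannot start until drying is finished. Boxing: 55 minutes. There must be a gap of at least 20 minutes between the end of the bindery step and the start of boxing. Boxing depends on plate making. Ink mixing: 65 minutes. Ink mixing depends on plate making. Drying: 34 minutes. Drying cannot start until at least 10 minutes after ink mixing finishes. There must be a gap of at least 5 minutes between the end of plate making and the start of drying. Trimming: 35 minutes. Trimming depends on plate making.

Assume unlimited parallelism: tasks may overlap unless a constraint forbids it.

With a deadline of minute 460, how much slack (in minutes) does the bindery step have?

Plate making cannot begin until its own release at minute 20. It runs from minute 20 to 20 + 60 = minute 80.
After plate making (finishes minute 80), trimming can start at minute 80 and finishes at minute 115.
After plate making (finishes minute 80), ink mixing can start at minute 80 and finishes at minute 145.
Drying needs all of ink mixing (finishes minute 145, plus 10-minute gap → minute 155); plate making (finishes minute 80, plus 5-minute gap → minute 85). That puts its earliest start at minute 155; it finishes at 155 + 34 = minute 189.
Folding has to wait for drying (finishes minute 189); trimming (finishes minute 115); plate making (finishes minute 80). The latest of these is minute 189, so folding runs minute 189 to 189 + 49 = minute 238.
For the bindery step: folding (finishes minute 238, plus 10-minute gap → minute 248); drying (finishes minute 189). Taking the maximum gives a start of minute 248, and it finishes at 248 + 30 = minute 278.

Working backward from the deadline:
Boxing has no dependents, so it just needs to finish by minute 460. Starting by 460 − 55 = minute 405 achieves that.
The bindery step feeds into boxing (must start by minute 405, minus 20-minute gap → minute 385); so the bindery step must finish by minute 385 and therefore start by minute 355.
So the bindery step can start as early as minute 248 and as late as minute 355, giving 355 − 248 = 107 minutes of slack.

107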